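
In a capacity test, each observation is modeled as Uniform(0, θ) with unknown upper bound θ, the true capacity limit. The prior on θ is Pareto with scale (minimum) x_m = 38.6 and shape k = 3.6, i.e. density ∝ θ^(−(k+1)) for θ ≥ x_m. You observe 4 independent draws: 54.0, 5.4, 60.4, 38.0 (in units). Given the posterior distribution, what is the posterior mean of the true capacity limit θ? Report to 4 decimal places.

69.5515

A Pareto(scale x_m, shape k) prior on the upper bound θ of Uniform(0, θ) is conjugate: posterior is Pareto(max(x_m, max xᵢ), k + n).
Sample maximum = 60.4; prior scale x_m = 38.6 → posterior scale = max = 60.4.
Posterior shape = 3.6 + 4 = 7.6.
E[θ|data] = k·x_m/(k−1) = 7.6·60.4/6.6 = 69.5515.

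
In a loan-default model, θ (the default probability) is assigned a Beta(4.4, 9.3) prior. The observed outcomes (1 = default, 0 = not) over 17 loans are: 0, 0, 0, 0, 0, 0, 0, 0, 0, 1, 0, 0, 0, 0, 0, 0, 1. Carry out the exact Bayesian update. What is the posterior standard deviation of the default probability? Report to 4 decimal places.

The Beta prior is conjugate to a Binomial/Bernoulli likelihood; the update adds successes to α and failures to β.
Posterior: Beta(α+k, β+n−k) = Beta(4.4+2, 9.3+15) = Beta(6.4, 24.3).
Var = αβ/((α+β)²(α+β+1)) = 6.4·24.3/(30.7²·31.7) = 0.00520535; SD = √0.00520535 = 0.0721.

0.0721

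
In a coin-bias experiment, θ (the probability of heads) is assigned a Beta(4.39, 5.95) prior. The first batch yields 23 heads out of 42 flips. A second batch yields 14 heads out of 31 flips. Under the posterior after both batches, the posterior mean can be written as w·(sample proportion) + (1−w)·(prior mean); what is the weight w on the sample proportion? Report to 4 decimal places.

0.8759

The Beta prior is conjugate to a Binomial/Bernoulli likelihood; the update adds successes to α and failures to β.
Total number of flips: n = 42 + 31 = 73.
Posterior mean = (α₀+k)/(α₀+β₀+n) = [n/(α₀+β₀+n)]·(k/n) + [(α₀+β₀)/(α₀+β₀+n)]·α₀/(α₀+β₀), so only n and the prior enter the weight.
The weight on the data is w = n/(α₀+β₀+n) = 73/(4.39+5.95+73) = 73/83.34 = 0.8759.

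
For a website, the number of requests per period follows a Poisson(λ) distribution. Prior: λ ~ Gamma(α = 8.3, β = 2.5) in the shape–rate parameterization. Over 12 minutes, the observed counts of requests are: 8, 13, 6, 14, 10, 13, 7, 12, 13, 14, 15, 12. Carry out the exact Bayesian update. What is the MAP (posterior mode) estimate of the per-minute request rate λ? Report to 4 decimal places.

With a Gamma(shape α, rate β) prior, the Poisson likelihood is conjugate: the posterior is Gamma(α + ΣXᵢ, β + n).
Sum of counts S = 137 over n = 12 minutes.
Posterior: Gamma(α+S, β+n) = Gamma(8.3+137, 2.5+12) = Gamma(145.3, 14.5).
Mode of Gamma(α,β) for α≥1 is (α−1)/β = 144.3/14.5 = 9.9517.

9.9517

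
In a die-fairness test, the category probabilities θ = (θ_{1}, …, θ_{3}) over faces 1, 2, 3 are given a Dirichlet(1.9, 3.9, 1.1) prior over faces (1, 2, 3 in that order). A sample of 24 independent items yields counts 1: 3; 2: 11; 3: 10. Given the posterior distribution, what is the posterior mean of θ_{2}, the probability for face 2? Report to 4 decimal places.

0.4822

The Dirichlet prior is conjugate to the Multinomial likelihood: each posterior αⱼ = prior αⱼ + observed count nⱼ.
Posterior concentration: (4.9, 14.9, 11.1), total = 30.9.
E[θ_{2}|data] = α_{2}/Σα = 14.9/30.9 = 0.4822.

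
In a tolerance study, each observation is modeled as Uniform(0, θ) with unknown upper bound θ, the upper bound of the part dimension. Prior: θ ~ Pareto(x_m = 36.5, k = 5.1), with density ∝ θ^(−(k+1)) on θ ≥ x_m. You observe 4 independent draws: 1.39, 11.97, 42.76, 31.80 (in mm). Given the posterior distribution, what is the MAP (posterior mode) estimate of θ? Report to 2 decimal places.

42.76

A Pareto(scale x_m, shape k) prior on the upper bound θ of Uniform(0, θ) is conjugate: posterior is Pareto(max(x_m, max xᵢ), k + n).
Sample maximum = 42.76; prior scale x_m = 36.5 → posterior scale = max = 42.76.
Posterior shape = 5.1 + 4 = 9.1.
The Pareto density is decreasing on [x_m, ∞), so the mode is x_m = 42.76.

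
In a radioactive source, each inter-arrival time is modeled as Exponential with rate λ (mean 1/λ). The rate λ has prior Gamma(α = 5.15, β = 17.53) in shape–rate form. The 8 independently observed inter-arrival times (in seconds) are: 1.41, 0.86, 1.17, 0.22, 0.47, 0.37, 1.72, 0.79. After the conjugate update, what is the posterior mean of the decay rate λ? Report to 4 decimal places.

0.5359

With a Gamma(shape α, rate β) prior on the exponential rate λ, the posterior after n observations with total T = Σxᵢ is Gamma(α+n, β+T).
Sum of observations T = 7.01 seconds; n = 8.
Posterior: Gamma(5.15+8, 17.53+7.01) = Gamma(13.15, 24.54).
Posterior mean of λ = α/β = 13.15/24.54 = 0.5359.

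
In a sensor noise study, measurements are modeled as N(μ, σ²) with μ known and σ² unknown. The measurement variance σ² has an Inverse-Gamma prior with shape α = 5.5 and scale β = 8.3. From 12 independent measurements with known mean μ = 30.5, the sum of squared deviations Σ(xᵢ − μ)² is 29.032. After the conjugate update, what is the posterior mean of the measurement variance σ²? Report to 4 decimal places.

With known mean μ and an Inverse-Gamma(α, β) prior on σ², the Normal likelihood is conjugate: posterior is Inv-Gamma(α + n/2, β + Σ(xᵢ−μ)²/2).
Posterior: Inv-Gamma(5.5 + 12/2, 8.3 + 29.032/2) = Inv-Gamma(11.50, 22.8160).
E[σ²|data] = β/(α−1) = 22.8160/10.50 = 2.1730.

2.1730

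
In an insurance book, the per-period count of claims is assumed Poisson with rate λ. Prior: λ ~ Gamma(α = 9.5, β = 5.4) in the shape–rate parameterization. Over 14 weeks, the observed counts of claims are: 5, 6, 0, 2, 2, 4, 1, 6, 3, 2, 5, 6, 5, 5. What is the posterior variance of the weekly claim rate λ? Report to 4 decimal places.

With a Gamma(shape α, rate β) prior, the Poisson likelihood is conjugate: the posterior is Gamma(α + ΣXᵢ, β + n).
Sum of counts S = 52 over n = 14 weeks.
Posterior: Gamma(α+S, β+n) = Gamma(9.5+52, 5.4+14) = Gamma(61.5, 19.4).
Var = α/β² = 61.5/19.4² = 0.1634.

0.1634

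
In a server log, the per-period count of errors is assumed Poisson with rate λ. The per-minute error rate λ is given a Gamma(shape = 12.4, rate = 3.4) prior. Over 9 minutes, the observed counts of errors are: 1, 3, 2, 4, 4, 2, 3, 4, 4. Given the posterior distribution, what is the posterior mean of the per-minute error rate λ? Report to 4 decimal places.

3.1774

With a Gamma(shape α, rate β) prior, the Poisson likelihood is conjugate: the posterior is Gamma(α + ΣXᵢ, β + n).
Sum of counts S = 27 over n = 9 minutes.
Posterior: Gamma(α+S, β+n) = Gamma(12.4+27, 3.4+9) = Gamma(39.4, 12.4).
Posterior mean = α/β = 39.4/12.4 = 3.1774.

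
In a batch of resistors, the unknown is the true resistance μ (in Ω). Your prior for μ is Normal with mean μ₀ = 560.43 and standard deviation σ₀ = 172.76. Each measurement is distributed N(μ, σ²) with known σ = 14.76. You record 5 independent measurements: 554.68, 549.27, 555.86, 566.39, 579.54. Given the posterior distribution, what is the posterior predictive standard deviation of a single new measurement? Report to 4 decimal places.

For Normal data with known variance σ², a Normal(μ₀, σ₀²) prior on μ is conjugate. Posterior precision = 1/σ₀² + n/σ²; posterior mean is the precision-weighted average of μ₀ and x̄.
σ₀² = 172.76² = 29846.0176, σ² = 14.76² = 217.8576; σ² + n·σ₀² = 217.8576 + 5·29846.0176 = 149447.9456.
Posterior precision = 1/σ₀² + n/σ² = 1/29846.0176 + 5/217.8576 = (σ² + n·σ₀²)/(σ₀²σ²) = 149447.9456/(29846.0176·217.8576); posterior variance σₙ² = σ₀²σ²/(σ² + n·σ₀²) = 29846.0176·217.8576/149447.9456 = 43.508004.
Predictive variance for one new observation = σₙ² + σ² = 29846.0176·217.8576/149447.9456 + 217.8576 = σ²·(σ₀² + 149447.9456)/149447.9456 = 217.8576·179293.9632/149447.9456 = 261.365604; SD = √(217.8576·179293.9632/149447.9456) = 16.1668.

16.1668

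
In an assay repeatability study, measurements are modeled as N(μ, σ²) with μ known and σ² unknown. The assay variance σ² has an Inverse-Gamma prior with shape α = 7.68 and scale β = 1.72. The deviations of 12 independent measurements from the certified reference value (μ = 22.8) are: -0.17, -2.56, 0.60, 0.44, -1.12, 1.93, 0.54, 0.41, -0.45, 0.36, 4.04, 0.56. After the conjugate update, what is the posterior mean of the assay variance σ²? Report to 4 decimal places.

1.3006

With known mean μ and an Inverse-Gamma(α, β) prior on σ², the Normal likelihood is conjugate: posterior is Inv-Gamma(α + n/2, β + Σ(xᵢ−μ)²/2).
Σ(xᵢ−μ)² = (-0.17)² + (-2.56)² + (0.60)² + (0.44)² + (-1.12)² + (1.93)² + (0.54)² + (0.41)² + (-0.45)² + (0.36)² + (4.04)² + (0.56)² = 29.5424.
Posterior: Inv-Gamma(7.68 + 12/2, 1.72 + 29.5424/2) = Inv-Gamma(13.68, 16.49120).
E[σ²|data] = β/(α−1) = 16.49120/12.68 = 1.3006.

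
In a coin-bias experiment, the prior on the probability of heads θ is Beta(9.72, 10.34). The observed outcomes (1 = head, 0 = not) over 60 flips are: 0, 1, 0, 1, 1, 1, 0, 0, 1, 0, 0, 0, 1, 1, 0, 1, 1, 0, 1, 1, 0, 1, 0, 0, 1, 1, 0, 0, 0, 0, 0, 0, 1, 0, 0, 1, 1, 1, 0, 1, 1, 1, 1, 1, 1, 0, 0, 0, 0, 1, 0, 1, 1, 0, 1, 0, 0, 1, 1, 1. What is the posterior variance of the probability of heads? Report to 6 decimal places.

The Beta prior is conjugate to a Binomial/Bernoulli likelihood; the update adds successes to α and failures to β.
Posterior: Beta(α+k, β+n−k) = Beta(9.72+31, 10.34+29) = Beta(40.72, 39.34).
Var = αβ/((α+β)²(α+β+1)) = 40.72·39.34/(80.06²·81.06) = 0.003083.

0.003083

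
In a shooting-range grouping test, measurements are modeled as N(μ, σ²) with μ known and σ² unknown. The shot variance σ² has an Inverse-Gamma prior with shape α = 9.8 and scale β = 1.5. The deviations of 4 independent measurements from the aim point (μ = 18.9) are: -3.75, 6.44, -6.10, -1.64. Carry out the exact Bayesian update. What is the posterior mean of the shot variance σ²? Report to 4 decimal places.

4.5572

With known mean μ and an Inverse-Gamma(α, β) prior on σ², the Normal likelihood is conjugate: posterior is Inv-Gamma(α + n/2, β + Σ(xᵢ−μ)²/2).
Σ(xᵢ−μ)² = (-3.75)² + (6.44)² + (-6.10)² + (-1.64)² = 95.4357.
Posterior: Inv-Gamma(9.8 + 4/2, 1.5 + 95.4357/2) = Inv-Gamma(11.80, 49.21785).
E[σ²|data] = β/(α−1) = 49.21785/10.80 = 4.5572.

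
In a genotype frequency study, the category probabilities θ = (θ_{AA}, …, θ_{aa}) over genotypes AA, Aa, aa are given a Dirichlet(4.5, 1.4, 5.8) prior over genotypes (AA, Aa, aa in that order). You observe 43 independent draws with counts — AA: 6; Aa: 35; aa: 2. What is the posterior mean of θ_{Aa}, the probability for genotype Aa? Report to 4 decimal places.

0.6654

The Dirichlet prior is conjugate to the Multinomial likelihood: each posterior αⱼ = prior αⱼ + observed count nⱼ.
Posterior concentration: (10.5, 36.4, 7.8), total = 54.7.
E[θ_{Aa}|data] = α_{Aa}/Σα = 36.4/54.7 = 0.6654.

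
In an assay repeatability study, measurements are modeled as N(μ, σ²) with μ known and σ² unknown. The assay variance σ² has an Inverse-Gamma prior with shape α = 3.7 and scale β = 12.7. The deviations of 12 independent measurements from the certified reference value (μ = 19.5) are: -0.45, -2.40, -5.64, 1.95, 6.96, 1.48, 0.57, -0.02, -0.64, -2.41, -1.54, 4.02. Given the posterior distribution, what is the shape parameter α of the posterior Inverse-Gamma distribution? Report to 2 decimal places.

With known mean μ and an Inverse-Gamma(α, β) prior on σ², the Normal likelihood is conjugate: posterior is Inv-Gamma(α + n/2, β + Σ(xᵢ−μ)²/2).
Σ(xᵢ−μ)² = (-0.45)² + (-2.40)² + (-5.64)² + (1.95)² + (6.96)² + (1.48)² + (0.57)² + (-0.02)² + (-0.64)² + (-2.41)² + (-1.54)² + (4.02)² = 117.2816.
Posterior: Inv-Gamma(3.7 + 12/2, 12.7 + 117.2816/2) = Inv-Gamma(9.70, 71.34080).
Posterior α = 9.70.

9.70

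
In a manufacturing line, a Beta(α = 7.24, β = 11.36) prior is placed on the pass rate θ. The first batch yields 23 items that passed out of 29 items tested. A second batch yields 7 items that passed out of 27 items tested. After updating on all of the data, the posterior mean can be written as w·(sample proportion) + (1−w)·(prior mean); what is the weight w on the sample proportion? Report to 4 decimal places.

0.7507

The Beta prior is conjugate to a Binomial/Bernoulli likelihood; the update adds successes to α and failures to β.
Total number of items tested: n = 29 + 27 = 56.
Posterior mean = (α₀+k)/(α₀+β₀+n) = [n/(α₀+β₀+n)]·(k/n) + [(α₀+β₀)/(α₀+β₀+n)]·α₀/(α₀+β₀), so only n and the prior enter the weight.
The weight on the data is w = n/(α₀+β₀+n) = 56/(7.24+11.36+56) = 56/74.60 = 0.7507.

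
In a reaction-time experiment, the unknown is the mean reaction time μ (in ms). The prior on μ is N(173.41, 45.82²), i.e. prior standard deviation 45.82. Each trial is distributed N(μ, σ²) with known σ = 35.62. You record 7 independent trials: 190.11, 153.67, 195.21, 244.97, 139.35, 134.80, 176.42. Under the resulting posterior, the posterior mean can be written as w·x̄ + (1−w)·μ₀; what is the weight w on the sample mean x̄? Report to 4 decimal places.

0.9205

For Normal data with known variance σ², a Normal(μ₀, σ₀²) prior on μ is conjugate. Posterior precision = 1/σ₀² + n/σ²; posterior mean is the precision-weighted average of μ₀ and x̄.
σ₀² = 45.82² = 2099.4724, σ² = 35.62² = 1268.7844. Prior precision 1/σ₀² = 1/2099.4724; data precision n/σ² = 7/1268.7844.
w = (n/σ²)/(1/σ₀² + n/σ²) = n·σ₀²/(σ² + n·σ₀²) = 7·2099.4724/(1268.7844 + 7·2099.4724) = 14696.3068/15965.0912 = 0.9205.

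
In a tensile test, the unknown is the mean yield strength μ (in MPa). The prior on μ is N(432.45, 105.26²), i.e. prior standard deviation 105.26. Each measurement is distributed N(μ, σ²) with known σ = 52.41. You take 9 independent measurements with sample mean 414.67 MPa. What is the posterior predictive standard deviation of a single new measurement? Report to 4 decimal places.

55.1709

For Normal data with known variance σ², a Normal(μ₀, σ₀²) prior on μ is conjugate. Posterior precision = 1/σ₀² + n/σ²; posterior mean is the precision-weighted average of μ₀ and x̄.
σ₀² = 105.26² = 11079.6676, σ² = 52.41² = 2746.8081; σ² + n·σ₀² = 2746.8081 + 9·11079.6676 = 102463.8165.
Posterior precision = 1/σ₀² + n/σ² = 1/11079.6676 + 9/2746.8081 = (σ² + n·σ₀²)/(σ₀²σ²) = 102463.8165/(11079.6676·2746.8081); posterior variance σₙ² = σ₀²σ²/(σ² + n·σ₀²) = 11079.6676·2746.8081/102463.8165 = 297.019199.
Predictive variance for one new observation = σₙ² + σ² = 11079.6676·2746.8081/102463.8165 + 2746.8081 = σ²·(σ₀² + 102463.8165)/102463.8165 = 2746.8081·113543.4841/102463.8165 = 3043.827299; SD = √(2746.8081·113543.4841/102463.8165) = 55.1709.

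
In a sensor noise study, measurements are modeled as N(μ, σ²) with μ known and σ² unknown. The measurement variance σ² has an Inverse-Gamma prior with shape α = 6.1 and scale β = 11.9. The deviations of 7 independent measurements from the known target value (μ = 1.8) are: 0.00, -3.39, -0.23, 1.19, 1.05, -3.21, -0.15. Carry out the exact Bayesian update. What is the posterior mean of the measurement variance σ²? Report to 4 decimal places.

With known mean μ and an Inverse-Gamma(α, β) prior on σ², the Normal likelihood is conjugate: posterior is Inv-Gamma(α + n/2, β + Σ(xᵢ−μ)²/2).
Σ(xᵢ−μ)² = (0.00)² + (-3.39)² + (-0.23)² + (1.19)² + (1.05)² + (-3.21)² + (-0.15)² = 24.3902.
Posterior: Inv-Gamma(6.1 + 7/2, 11.9 + 24.3902/2) = Inv-Gamma(9.60, 24.09510).
E[σ²|data] = β/(α−1) = 24.09510/8.60 = 2.8018.

2.8018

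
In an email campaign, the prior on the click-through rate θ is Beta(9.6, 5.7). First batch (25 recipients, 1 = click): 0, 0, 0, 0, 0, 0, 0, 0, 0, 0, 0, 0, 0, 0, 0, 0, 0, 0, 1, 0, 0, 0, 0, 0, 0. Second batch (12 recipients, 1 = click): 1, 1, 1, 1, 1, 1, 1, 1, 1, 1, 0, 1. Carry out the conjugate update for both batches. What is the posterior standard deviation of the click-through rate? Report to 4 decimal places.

The Beta prior is conjugate to a Binomial/Bernoulli likelihood; the update adds successes to α and failures to β.
After batch 1: Beta(9.6+1, 5.7+24) = Beta(10.6, 29.7).
After batch 2: Beta(10.6+11, 29.7+1) = Beta(21.6, 30.7).
Var = αβ/((α+β)²(α+β+1)) = 21.6·30.7/(52.3²·53.3) = 0.00454843; SD = √0.00454843 = 0.0674.

0.0674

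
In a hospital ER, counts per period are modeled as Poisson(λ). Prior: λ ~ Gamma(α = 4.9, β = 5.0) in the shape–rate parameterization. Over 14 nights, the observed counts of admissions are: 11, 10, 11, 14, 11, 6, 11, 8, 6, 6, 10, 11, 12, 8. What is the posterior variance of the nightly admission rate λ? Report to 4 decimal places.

0.3875

With a Gamma(shape α, rate β) prior, the Poisson likelihood is conjugate: the posterior is Gamma(α + ΣXᵢ, β + n).
Sum of counts S = 135 over n = 14 nights.
Posterior: Gamma(α+S, β+n) = Gamma(4.9+135, 5.0+14) = Gamma(139.9, 19.0).
Var = α/β² = 139.9/19.0² = 0.3875.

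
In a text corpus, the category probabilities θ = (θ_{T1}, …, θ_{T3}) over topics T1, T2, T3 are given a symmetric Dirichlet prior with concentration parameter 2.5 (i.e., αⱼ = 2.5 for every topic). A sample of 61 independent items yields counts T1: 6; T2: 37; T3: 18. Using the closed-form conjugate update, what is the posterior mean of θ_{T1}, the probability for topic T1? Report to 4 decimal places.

0.1241

The Dirichlet prior is conjugate to the Multinomial likelihood: each posterior αⱼ = prior αⱼ + observed count nⱼ.
Posterior concentration: (8.5, 39.5, 20.5), total = 68.5.
E[θ_{T1}|data] = α_{T1}/Σα = 8.5/68.5 = 0.1241.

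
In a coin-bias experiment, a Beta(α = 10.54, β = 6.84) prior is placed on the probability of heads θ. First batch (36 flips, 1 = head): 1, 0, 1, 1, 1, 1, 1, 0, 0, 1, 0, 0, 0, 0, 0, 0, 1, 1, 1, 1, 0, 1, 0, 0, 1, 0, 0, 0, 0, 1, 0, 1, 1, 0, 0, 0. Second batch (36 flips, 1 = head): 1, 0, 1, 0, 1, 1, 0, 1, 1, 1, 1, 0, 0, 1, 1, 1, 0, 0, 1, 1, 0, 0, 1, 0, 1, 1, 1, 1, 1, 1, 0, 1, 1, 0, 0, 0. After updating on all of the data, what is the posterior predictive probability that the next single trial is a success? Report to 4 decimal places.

0.5431

The Beta prior is conjugate to a Binomial/Bernoulli likelihood; the update adds successes to α and failures to β.
After batch 1: Beta(10.54+16, 6.84+20) = Beta(26.54, 26.84).
After batch 2: Beta(26.54+22, 26.84+14) = Beta(48.54, 40.84).
For a single future Bernoulli trial, P(success | data) = α/(α+β) = 0.5431.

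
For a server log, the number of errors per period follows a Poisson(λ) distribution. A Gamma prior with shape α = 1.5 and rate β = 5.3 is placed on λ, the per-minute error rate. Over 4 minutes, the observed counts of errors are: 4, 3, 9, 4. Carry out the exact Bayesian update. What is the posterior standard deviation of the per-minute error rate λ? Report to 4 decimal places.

0.4986

With a Gamma(shape α, rate β) prior, the Poisson likelihood is conjugate: the posterior is Gamma(α + ΣXᵢ, β + n).
Sum of counts S = 20 over n = 4 minutes.
Posterior: Gamma(α+S, β+n) = Gamma(1.5+20, 5.3+4) = Gamma(21.5, 9.3).
SD = √α/β = √21.5/9.3 = 0.4986.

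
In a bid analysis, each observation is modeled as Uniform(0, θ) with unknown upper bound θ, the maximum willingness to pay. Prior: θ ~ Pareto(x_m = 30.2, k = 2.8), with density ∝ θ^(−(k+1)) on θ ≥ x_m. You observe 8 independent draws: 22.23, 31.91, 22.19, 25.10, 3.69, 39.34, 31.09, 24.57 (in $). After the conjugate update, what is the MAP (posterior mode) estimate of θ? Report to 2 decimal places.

A Pareto(scale x_m, shape k) prior on the upper bound θ of Uniform(0, θ) is conjugate: posterior is Pareto(max(x_m, max xᵢ), k + n).
Sample maximum = 39.34; prior scale x_m = 30.2 → posterior scale = max = 39.34.
Posterior shape = 2.8 + 8 = 10.8.
The Pareto density is decreasing on [x_m, ∞), so the mode is x_m = 39.34.

39.34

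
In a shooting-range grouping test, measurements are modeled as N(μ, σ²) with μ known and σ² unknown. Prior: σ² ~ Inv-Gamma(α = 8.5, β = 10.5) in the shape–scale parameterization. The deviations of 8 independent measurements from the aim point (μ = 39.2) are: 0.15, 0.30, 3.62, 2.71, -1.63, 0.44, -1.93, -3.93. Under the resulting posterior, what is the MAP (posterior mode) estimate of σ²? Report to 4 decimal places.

With known mean μ and an Inverse-Gamma(α, β) prior on σ², the Normal likelihood is conjugate: posterior is Inv-Gamma(α + n/2, β + Σ(xᵢ−μ)²/2).
Σ(xᵢ−μ)² = (0.15)² + (0.30)² + (3.62)² + (2.71)² + (-1.63)² + (0.44)² + (-1.93)² + (-3.93)² = 42.5813.
Posterior: Inv-Gamma(8.5 + 8/2, 10.5 + 42.5813/2) = Inv-Gamma(12.50, 31.79065).
Mode = β/(α+1) = 31.79065/13.50 = 2.3549.

2.3549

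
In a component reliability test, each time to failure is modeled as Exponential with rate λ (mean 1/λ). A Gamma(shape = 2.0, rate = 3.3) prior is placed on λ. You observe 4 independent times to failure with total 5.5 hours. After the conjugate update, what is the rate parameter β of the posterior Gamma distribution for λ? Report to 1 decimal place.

With a Gamma(shape α, rate β) prior on the exponential rate λ, the posterior after n observations with total T = Σxᵢ is Gamma(α+n, β+T).
Posterior: Gamma(2.0+4, 3.3+5.5) = Gamma(6.0, 8.8).
Posterior β = 8.8.

8.8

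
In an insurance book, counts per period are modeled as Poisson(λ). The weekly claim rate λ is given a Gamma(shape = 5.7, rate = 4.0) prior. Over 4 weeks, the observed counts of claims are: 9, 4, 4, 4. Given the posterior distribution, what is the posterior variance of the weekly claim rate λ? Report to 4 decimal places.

0.4172

With a Gamma(shape α, rate β) prior, the Poisson likelihood is conjugate: the posterior is Gamma(α + ΣXᵢ, β + n).
Sum of counts S = 21 over n = 4 weeks.
Posterior: Gamma(α+S, β+n) = Gamma(5.7+21, 4.0+4) = Gamma(26.7, 8.0).
Var = α/β² = 26.7/8.0² = 0.4172.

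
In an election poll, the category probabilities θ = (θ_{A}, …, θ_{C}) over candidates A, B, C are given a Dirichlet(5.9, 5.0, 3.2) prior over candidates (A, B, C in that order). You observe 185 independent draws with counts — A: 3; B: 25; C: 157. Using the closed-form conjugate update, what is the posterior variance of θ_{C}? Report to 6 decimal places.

The Dirichlet prior is conjugate to the Multinomial likelihood: each posterior αⱼ = prior αⱼ + observed count nⱼ.
Posterior concentration: (8.9, 30.0, 160.2), total = 199.1.
Var[θ_j] = α_j(Σα−α_j)/((Σα)²(Σα+1)) = 160.2·38.9/(199.1²·200.1) = 0.000786.

0.000786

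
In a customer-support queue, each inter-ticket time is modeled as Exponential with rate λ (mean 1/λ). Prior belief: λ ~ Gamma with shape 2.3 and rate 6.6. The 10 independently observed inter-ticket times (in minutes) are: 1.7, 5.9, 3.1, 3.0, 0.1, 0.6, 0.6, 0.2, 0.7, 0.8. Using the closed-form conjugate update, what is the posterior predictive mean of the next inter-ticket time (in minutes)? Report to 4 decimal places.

With a Gamma(shape α, rate β) prior on the exponential rate λ, the posterior after n observations with total T = Σxᵢ is Gamma(α+n, β+T).
Sum of observations T = 16.7 minutes; n = 10.
Posterior: Gamma(2.3+10, 6.6+16.7) = Gamma(12.3, 23.3).
The predictive distribution for the next observation is Lomax; its mean is β/(α−1) = 23.3/11.3 = 2.0619.

2.0619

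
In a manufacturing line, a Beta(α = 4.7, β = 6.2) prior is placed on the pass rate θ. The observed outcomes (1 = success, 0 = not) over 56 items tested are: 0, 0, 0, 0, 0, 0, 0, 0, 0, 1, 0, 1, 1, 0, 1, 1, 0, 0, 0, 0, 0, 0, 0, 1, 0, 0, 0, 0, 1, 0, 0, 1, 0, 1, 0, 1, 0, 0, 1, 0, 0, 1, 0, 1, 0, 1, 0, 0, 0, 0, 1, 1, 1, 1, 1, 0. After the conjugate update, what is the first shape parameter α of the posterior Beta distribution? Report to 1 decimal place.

23.7

The Beta prior is conjugate to a Binomial/Bernoulli likelihood; the update adds successes to α and failures to β.
Posterior: Beta(α+k, β+n−k) = Beta(4.7+19, 6.2+37) = Beta(23.7, 43.2).
Posterior α = 23.7.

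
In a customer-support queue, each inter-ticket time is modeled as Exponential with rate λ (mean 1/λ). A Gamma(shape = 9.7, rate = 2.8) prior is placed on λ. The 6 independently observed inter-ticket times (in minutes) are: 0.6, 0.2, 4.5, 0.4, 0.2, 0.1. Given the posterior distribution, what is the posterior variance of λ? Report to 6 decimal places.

0.202738

With a Gamma(shape α, rate β) prior on the exponential rate λ, the posterior after n observations with total T = Σxᵢ is Gamma(α+n, β+T).
Sum of observations T = 6.0 minutes; n = 6.
Posterior: Gamma(9.7+6, 2.8+6.0) = Gamma(15.7, 8.8).
Var = α/β² = 0.202738.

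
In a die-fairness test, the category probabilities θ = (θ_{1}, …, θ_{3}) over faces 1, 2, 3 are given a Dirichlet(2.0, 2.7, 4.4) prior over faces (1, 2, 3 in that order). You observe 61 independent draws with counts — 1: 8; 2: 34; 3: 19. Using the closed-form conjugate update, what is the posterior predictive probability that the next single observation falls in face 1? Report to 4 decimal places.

0.1427

The Dirichlet prior is conjugate to the Multinomial likelihood: each posterior αⱼ = prior αⱼ + observed count nⱼ.
Posterior concentration: (10.0, 36.7, 23.4), total = 70.1.
P(next = 1 | data) = α_{1}/Σα = 0.1427.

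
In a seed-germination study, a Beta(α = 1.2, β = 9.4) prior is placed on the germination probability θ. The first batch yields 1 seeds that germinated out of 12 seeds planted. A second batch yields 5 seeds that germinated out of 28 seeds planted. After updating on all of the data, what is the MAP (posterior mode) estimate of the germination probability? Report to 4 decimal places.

0.1276

The Beta prior is conjugate to a Binomial/Bernoulli likelihood; the update adds successes to α and failures to β.
After batch 1: Beta(1.2+1, 9.4+11) = Beta(2.2, 20.4).
After batch 2: Beta(2.2+5, 20.4+23) = Beta(7.2, 43.4).
Mode of Beta(a,b) for a,b>1 is (a−1)/(a+b−2) = 6.2/48.6 = 0.1276.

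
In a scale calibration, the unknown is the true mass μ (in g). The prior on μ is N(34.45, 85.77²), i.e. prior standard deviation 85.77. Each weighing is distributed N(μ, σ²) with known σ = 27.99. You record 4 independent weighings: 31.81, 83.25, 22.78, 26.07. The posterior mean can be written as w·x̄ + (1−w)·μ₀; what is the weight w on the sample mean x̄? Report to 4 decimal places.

For Normal data with known variance σ², a Normal(μ₀, σ₀²) prior on μ is conjugate. Posterior precision = 1/σ₀² + n/σ²; posterior mean is the precision-weighted average of μ₀ and x̄.
σ₀² = 85.77² = 7356.4929, σ² = 27.99² = 783.4401. Prior precision 1/σ₀² = 1/7356.4929; data precision n/σ² = 4/783.4401.
w = (n/σ²)/(1/σ₀² + n/σ²) = n·σ₀²/(σ² + n·σ₀²) = 4·7356.4929/(783.4401 + 4·7356.4929) = 29425.9716/30209.4117 = 0.9741.

0.9741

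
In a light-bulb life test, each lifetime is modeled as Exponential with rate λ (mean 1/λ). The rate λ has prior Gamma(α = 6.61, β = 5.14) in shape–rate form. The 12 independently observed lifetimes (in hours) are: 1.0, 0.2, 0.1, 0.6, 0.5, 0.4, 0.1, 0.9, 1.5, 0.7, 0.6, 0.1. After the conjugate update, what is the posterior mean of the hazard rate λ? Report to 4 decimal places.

With a Gamma(shape α, rate β) prior on the exponential rate λ, the posterior after n observations with total T = Σxᵢ is Gamma(α+n, β+T).
Sum of observations T = 6.7 hours; n = 12.
Posterior: Gamma(6.61+12, 5.14+6.7) = Gamma(18.61, 11.84).
Posterior mean of λ = α/β = 18.61/11.84 = 1.5718.

1.5718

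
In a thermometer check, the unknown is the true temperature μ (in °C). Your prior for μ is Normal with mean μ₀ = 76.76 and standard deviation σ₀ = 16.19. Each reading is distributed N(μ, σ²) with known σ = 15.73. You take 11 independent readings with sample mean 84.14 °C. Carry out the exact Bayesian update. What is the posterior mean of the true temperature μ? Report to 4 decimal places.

For Normal data with known variance σ², a Normal(μ₀, σ₀²) prior on μ is conjugate. Posterior precision = 1/σ₀² + n/σ²; posterior mean is the precision-weighted average of μ₀ and x̄.
n·x̄ = 11·84.14 = 925.54.
σ₀² = 16.19² = 262.1161, σ² = 15.73² = 247.4329; σ² + n·σ₀² = 247.4329 + 11·262.1161 = 3130.71.
Posterior mean = (μ₀/σ₀² + n·x̄/σ²)/(1/σ₀² + n/σ²) = (σ²·μ₀ + σ₀²·n·x̄)/(σ² + n·σ₀²) = (247.4329·76.76 + 262.1161·925.54)/3130.71 = 261591.884598/3130.71 = 83.5567.

83.5567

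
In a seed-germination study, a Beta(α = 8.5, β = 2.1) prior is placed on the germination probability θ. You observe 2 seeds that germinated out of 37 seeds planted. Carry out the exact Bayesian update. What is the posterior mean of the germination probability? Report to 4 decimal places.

The Beta prior is conjugate to a Binomial/Bernoulli likelihood; the update adds successes to α and failures to β.
Posterior: Beta(α+k, β+n−k) = Beta(8.5+2, 2.1+35) = Beta(10.5, 37.1).
Posterior mean = α/(α+β) = 10.5/47.6 = 0.2206.

0.2206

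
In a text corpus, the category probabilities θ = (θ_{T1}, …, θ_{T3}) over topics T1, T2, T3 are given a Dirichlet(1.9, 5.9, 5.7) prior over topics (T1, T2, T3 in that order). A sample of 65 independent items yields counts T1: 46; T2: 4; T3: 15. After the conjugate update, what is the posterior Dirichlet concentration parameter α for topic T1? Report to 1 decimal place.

47.9

The Dirichlet prior is conjugate to the Multinomial likelihood: each posterior αⱼ = prior αⱼ + observed count nⱼ.
Posterior concentration: (47.9, 9.9, 20.7), total = 78.5.
α_{T1} = 1.9 + 46 = 47.9.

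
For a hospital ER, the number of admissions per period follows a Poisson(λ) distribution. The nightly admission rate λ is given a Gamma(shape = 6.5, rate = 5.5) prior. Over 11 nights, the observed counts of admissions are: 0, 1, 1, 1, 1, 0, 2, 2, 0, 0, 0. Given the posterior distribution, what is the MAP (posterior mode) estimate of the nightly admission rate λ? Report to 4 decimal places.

With a Gamma(shape α, rate β) prior, the Poisson likelihood is conjugate: the posterior is Gamma(α + ΣXᵢ, β + n).
Sum of counts S = 8 over n = 11 nights.
Posterior: Gamma(α+S, β+n) = Gamma(6.5+8, 5.5+11) = Gamma(14.5, 16.5).
Mode of Gamma(α,β) for α≥1 is (α−1)/β = 13.5/16.5 = 0.8182.

0.8182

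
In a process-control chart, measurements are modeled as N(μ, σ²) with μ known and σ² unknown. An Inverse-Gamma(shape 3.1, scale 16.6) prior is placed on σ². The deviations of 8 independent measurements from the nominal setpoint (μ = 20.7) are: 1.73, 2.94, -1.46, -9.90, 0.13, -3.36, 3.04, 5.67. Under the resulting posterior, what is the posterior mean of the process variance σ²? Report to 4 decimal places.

With known mean μ and an Inverse-Gamma(α, β) prior on σ², the Normal likelihood is conjugate: posterior is Inv-Gamma(α + n/2, β + Σ(xᵢ−μ)²/2).
Σ(xᵢ−μ)² = (1.73)² + (2.94)² + (-1.46)² + (-9.90)² + (0.13)² + (-3.36)² + (3.04)² + (5.67)² = 164.4751.
Posterior: Inv-Gamma(3.1 + 8/2, 16.6 + 164.4751/2) = Inv-Gamma(7.10, 98.83755).
E[σ²|data] = β/(α−1) = 98.83755/6.10 = 16.2029.

16.2029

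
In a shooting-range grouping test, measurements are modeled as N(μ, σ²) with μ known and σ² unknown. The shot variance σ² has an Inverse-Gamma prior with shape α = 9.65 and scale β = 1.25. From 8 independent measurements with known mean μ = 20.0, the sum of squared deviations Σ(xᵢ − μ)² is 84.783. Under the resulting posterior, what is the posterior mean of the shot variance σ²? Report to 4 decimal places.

3.4499

With known mean μ and an Inverse-Gamma(α, β) prior on σ², the Normal likelihood is conjugate: posterior is Inv-Gamma(α + n/2, β + Σ(xᵢ−μ)²/2).
Posterior: Inv-Gamma(9.65 + 8/2, 1.25 + 84.783/2) = Inv-Gamma(13.65, 43.6415).
E[σ²|data] = β/(α−1) = 43.6415/12.65 = 3.4499.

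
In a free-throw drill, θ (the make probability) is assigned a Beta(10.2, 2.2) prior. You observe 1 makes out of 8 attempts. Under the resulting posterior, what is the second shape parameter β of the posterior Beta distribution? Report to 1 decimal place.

The Beta prior is conjugate to a Binomial/Bernoulli likelihood; the update adds successes to α and failures to β.
Posterior: Beta(α+k, β+n−k) = Beta(10.2+1, 2.2+7) = Beta(11.2, 9.2).
Posterior β = 9.2.

9.2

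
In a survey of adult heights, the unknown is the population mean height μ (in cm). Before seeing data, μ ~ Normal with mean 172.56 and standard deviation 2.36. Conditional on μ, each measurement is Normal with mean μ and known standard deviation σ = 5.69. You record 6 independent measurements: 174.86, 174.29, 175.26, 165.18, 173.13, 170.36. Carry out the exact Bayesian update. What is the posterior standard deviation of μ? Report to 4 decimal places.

For Normal data with known variance σ², a Normal(μ₀, σ₀²) prior on μ is conjugate. Posterior precision = 1/σ₀² + n/σ²; posterior mean is the precision-weighted average of μ₀ and x̄.
σ₀² = 2.36² = 5.5696, σ² = 5.69² = 32.3761; σ² + n·σ₀² = 32.3761 + 6·5.5696 = 65.7937.
Posterior precision = 1/σ₀² + n/σ² = 1/5.5696 + 6/32.3761 = (σ² + n·σ₀²)/(σ₀²σ²) = 65.7937/(5.5696·32.3761); posterior variance σₙ² = σ₀²σ²/(σ² + n·σ₀²) = 5.5696·32.3761/65.7937 = 2.740717.
Posterior SD = √σₙ² = √(5.5696·32.3761/65.7937) = 1.6555.

1.6555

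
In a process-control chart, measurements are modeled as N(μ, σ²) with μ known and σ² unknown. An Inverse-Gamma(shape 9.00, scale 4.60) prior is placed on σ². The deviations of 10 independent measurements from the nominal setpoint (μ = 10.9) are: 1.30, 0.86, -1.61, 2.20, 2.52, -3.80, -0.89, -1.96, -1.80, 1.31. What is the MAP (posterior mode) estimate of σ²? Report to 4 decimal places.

With known mean μ and an Inverse-Gamma(α, β) prior on σ², the Normal likelihood is conjugate: posterior is Inv-Gamma(α + n/2, β + Σ(xᵢ−μ)²/2).
Σ(xᵢ−μ)² = (1.30)² + (0.86)² + (-1.61)² + (2.20)² + (2.52)² + (-3.80)² + (-0.89)² + (-1.96)² + (-1.80)² + (1.31)² = 40.2419.
Posterior: Inv-Gamma(9.00 + 10/2, 4.60 + 40.2419/2) = Inv-Gamma(14.00, 24.72095).
Mode = β/(α+1) = 24.72095/15.00 = 1.6481.

1.6481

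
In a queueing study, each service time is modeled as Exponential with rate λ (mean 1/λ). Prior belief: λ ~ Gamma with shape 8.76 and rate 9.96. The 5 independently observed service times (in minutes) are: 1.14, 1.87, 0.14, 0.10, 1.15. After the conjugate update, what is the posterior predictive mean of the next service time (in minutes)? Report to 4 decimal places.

With a Gamma(shape α, rate β) prior on the exponential rate λ, the posterior after n observations with total T = Σxᵢ is Gamma(α+n, β+T).
Sum of observations T = 4.40 minutes; n = 5.
Posterior: Gamma(8.76+5, 9.96+4.40) = Gamma(13.76, 14.36).
The predictive distribution for the next observation is Lomax; its mean is β/(α−1) = 14.36/12.76 = 1.1254.

1.1254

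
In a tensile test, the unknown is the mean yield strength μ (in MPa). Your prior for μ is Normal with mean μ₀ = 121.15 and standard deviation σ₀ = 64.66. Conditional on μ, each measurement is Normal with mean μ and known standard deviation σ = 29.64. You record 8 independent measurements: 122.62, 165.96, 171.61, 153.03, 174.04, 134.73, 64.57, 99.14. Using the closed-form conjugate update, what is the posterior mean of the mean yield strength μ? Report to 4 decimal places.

135.3398

For Normal data with known variance σ², a Normal(μ₀, σ₀²) prior on μ is conjugate. Posterior precision = 1/σ₀² + n/σ²; posterior mean is the precision-weighted average of μ₀ and x̄.
Σxᵢ = 122.62 + 165.96 + 171.61 + 153.03 + 174.04 + 134.73 + 64.57 + 99.14 = 1085.7, so n·x̄ = 1085.7.
σ₀² = 64.66² = 4180.9156, σ² = 29.64² = 878.5296; σ² + n·σ₀² = 878.5296 + 8·4180.9156 = 34325.8544.
Posterior mean = (μ₀/σ₀² + n·x̄/σ²)/(1/σ₀² + n/σ²) = (σ²·μ₀ + σ₀²·n·x̄)/(σ² + n·σ₀²) = (878.5296·121.15 + 4180.9156·1085.7)/34325.8544 = 4645653.92796/34325.8544 = 135.3398.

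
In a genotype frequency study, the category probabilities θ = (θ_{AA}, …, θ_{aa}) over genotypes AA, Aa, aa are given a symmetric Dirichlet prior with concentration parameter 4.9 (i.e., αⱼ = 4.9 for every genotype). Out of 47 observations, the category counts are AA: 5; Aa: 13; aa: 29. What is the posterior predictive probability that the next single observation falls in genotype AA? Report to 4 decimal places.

0.1605

The Dirichlet prior is conjugate to the Multinomial likelihood: each posterior αⱼ = prior αⱼ + observed count nⱼ.
Posterior concentration: (9.9, 17.9, 33.9), total = 61.7.
P(next = AA | data) = α_{AA}/Σα = 0.1605.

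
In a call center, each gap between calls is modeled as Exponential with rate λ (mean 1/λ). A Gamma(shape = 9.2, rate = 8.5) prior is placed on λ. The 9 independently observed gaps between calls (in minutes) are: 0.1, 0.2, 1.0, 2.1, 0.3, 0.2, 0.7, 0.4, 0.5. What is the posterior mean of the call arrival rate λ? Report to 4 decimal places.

With a Gamma(shape α, rate β) prior on the exponential rate λ, the posterior after n observations with total T = Σxᵢ is Gamma(α+n, β+T).
Sum of observations T = 5.5 minutes; n = 9.
Posterior: Gamma(9.2+9, 8.5+5.5) = Gamma(18.2, 14.0).
Posterior mean of λ = α/β = 18.2/14.0 = 1.3000.

1.3000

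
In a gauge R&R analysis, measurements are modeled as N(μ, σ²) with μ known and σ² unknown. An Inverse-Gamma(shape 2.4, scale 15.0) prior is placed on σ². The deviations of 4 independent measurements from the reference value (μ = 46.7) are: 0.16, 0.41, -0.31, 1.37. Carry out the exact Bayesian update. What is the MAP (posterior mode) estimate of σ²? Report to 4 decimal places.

With known mean μ and an Inverse-Gamma(α, β) prior on σ², the Normal likelihood is conjugate: posterior is Inv-Gamma(α + n/2, β + Σ(xᵢ−μ)²/2).
Σ(xᵢ−μ)² = (0.16)² + (0.41)² + (-0.31)² + (1.37)² = 2.1667.
Posterior: Inv-Gamma(2.4 + 4/2, 15.0 + 2.1667/2) = Inv-Gamma(4.40, 16.08335).
Mode = β/(α+1) = 16.08335/5.40 = 2.9784.

2.9784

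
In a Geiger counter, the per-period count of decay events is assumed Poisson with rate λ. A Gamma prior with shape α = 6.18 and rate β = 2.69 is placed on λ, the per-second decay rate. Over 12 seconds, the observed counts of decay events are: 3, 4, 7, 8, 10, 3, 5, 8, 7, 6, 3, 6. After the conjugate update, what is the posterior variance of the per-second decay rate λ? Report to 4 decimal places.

With a Gamma(shape α, rate β) prior, the Poisson likelihood is conjugate: the posterior is Gamma(α + ΣXᵢ, β + n).
Sum of counts S = 70 over n = 12 seconds.
Posterior: Gamma(α+S, β+n) = Gamma(6.18+70, 2.69+12) = Gamma(76.18, 14.69).
Var = α/β² = 76.18/14.69² = 0.3530.

0.3530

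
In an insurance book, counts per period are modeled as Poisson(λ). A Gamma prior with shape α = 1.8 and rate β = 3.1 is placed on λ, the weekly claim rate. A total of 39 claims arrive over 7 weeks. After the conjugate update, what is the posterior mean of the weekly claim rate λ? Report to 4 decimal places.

With a Gamma(shape α, rate β) prior, the Poisson likelihood is conjugate: the posterior is Gamma(α + ΣXᵢ, β + n).
Posterior: Gamma(α+S, β+n) = Gamma(1.8+39, 3.1+7) = Gamma(40.8, 10.1).
Posterior mean = α/β = 40.8/10.1 = 4.0396.

4.0396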